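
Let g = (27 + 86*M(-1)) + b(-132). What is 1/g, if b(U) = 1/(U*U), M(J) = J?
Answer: -17424/1028015 ≈ -0.016949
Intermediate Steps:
b(U) = U⁻² (b(U) = 1/(U²) = U⁻²)
g = -1028015/17424 (g = (27 + 86*(-1)) + (-132)⁻² = (27 - 86) + 1/17424 = -59 + 1/17424 = -1028015/17424 ≈ -59.000)
1/g = 1/(-1028015/17424) = -17424/1028015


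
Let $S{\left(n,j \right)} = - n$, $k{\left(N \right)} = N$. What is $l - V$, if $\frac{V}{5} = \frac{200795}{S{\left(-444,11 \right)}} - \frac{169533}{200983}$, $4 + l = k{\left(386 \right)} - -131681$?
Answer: $\frac{11583428016311}{89236452} \approx 1.2981 \cdot 10^{5}$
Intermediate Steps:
$l = 132063$ ($l = -4 + \left(386 - -131681\right) = -4 + \left(386 + 131681\right) = -4 + 132067 = 132063$)
$V = \frac{201405544165}{89236452}$ ($V = 5 \left(\frac{200795}{\left(-1\right) \left(-444\right)} - \frac{169533}{200983}\right) = 5 \left(\frac{200795}{444} - \frac{169533}{200983}\right) = 5 \cdot \frac{40281108833}{89236452} = \frac{201405544165}{89236452} \approx 2257.0$)
$l - V = 132063 - \frac{201405544165}{89236452} = \frac{11583428016311}{89236452}$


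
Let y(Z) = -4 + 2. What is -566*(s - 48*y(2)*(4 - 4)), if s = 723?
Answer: -409218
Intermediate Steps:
y(Z) = -2
-566*(s - 48*y(2)*(4 - 4)) = -566*(723 - (-96)*(4 - 4)) = -566*(723 - (-96)*0) = -566*(723 - 48*0) = -566*(723 + 0) = -566*723 = -409218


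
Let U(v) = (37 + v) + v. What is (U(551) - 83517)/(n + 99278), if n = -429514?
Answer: 41189/165118 ≈ 0.24945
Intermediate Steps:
U(v) = 37 + 2*v
(U(551) - 83517)/(n + 99278) = ((37 + 2*551) - 83517)/(-429514 + 99278) = ((37 + 1102) - 83517)/(-330236) = (1139 - 83517)*(-1/330236) = -82378*(-1/330236) = 41189/165118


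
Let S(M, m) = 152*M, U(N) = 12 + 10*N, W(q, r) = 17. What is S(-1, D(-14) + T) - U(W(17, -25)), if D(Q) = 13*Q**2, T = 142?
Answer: -334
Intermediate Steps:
S(-1, D(-14) + T) - U(W(17, -25)) = 152*(-1) - (12 + 10*17) = -152 - (12 + 170) = -152 - 1*182 = -152 - 182 = -334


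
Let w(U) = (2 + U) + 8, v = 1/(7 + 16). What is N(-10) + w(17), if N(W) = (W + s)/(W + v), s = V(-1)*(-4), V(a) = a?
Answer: 6321/229 ≈ 27.603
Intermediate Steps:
v = 1/23 ≈ 0.043478
s = 4 (s = -1*(-4) = 4)
w(U) = 10 + U
N(W) = (4 + W)/(1/23 + W) (N(W) = (W + 4)/(W + 1/23) = (4 + W)/(1/23 + W))
N(-10) + w(17) = 23*(4 - 10)/(1 + 23*(-10)) + (10 + 17) = 23*(-6)/(1 - 230) + 27 = 23*(-6)/(-229) + 27 = 23*(-1/229)*(-6) + 27 = 138/229 + 27 = 6321/229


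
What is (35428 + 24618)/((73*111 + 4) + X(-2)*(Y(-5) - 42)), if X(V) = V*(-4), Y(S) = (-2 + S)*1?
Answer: 60046/7715 ≈ 7.7830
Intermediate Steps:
Y(S) = -2 + S
X(V) = -4*V
(35428 + 24618)/((73*111 + 4) + X(-2)*(Y(-5) - 42)) = (35428 + 24618)/((73*111 + 4) + (-4*(-2))*((-2 - 5) - 42)) = 60046/((8103 + 4) + 8*(-7 - 42)) = 60046/(8107 + 8*(-49)) = 60046/(8107 - 392) = 60046/7715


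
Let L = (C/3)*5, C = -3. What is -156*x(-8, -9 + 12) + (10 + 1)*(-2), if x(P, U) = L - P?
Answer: -490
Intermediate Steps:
L = -5 (L = -3/3*5 = -3*⅓*5 = -1*5 = -5)
x(P, U) = -5 - P
-156*x(-8, -9 + 12) + (10 + 1)*(-2) = -156*(-5 - 1*(-8)) + (10 + 1)*(-2) = -156*(-5 + 8) + 11*(-2) = -156*3 - 22 = -468 - 22 = -490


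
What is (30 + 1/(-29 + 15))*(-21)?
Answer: -1257/2 ≈ -628.50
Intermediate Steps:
(30 + 1/(-29 + 15))*(-21) = (30 + 1/(-14))*(-21) = (30 - 1/14)*(-21) = (419/14)*(-21) = -1257/2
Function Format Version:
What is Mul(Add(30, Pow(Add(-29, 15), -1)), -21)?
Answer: Rational(-1257, 2) ≈ -628.50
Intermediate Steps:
Mul(Add(30, Pow(Add(-29, 15), -1)), -21) = Mul(Add(30, Pow(-14, -1)), -21) = Mul(Add(30, Rational(-1, 14)), -21) = Mul(Rational(419, 14), -21) = Rational(-1257, 2)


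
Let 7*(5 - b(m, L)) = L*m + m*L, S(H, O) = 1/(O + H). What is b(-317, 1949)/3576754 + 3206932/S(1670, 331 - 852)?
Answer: 92256482365985005/25037278 ≈ 3.6848e+9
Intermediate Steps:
S(H, O) = 1/(H + O)
b(m, L) = 5 - 2*L*m/7 (b(m, L) = 5 - (L*m + m*L)/7 = 5 - (L*m + L*m)/7 = 5 - 2*L*m/7)
b(-317, 1949)/3576754 + 3206932/S(1670, 331 - 852) = (5 - 2/7*1949*(-317))/3576754 + 3206932/(1/(1670 + (331 - 852))) = (5 + 1235666/7)*(1/3576754) + 3206932/(1/(1670 - 521)) = (1235701/7)*(1/3576754) + 3206932/(1/1149) = 1235701/25037278 + 3206932/(1/1149) = 1235701/25037278 + 3206932*1149 = 1235701/25037278 + 3684764868 = 92256482365985005/25037278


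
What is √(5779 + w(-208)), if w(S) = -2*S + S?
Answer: √5987 ≈ 77.376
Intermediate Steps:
w(S) = -S
√(5779 + w(-208)) = √(5779 - 1*(-208)) = √(5779 + 208) = √5987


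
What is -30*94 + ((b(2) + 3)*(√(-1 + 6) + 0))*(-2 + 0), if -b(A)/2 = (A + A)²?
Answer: -2820 + 58*√5 ≈ -2690.3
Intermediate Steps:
b(A) = -8*A² (b(A) = -2*(A + A)² = -2*4*A² = -8*A²)
-30*94 + ((b(2) + 3)*(√(-1 + 6) + 0))*(-2 + 0) = -30*94 + ((-8*2² + 3)*(√(-1 + 6) + 0))*(-2 + 0) = -2820 + ((-8*4 + 3)*(√5 + 0))*(-2) = -2820 + ((-32 + 3)*√5)*(-2) = -2820 - 29*√5*(-2) = -2820 + 58*√5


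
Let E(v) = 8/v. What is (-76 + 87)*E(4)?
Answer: 22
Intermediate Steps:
(-76 + 87)*E(4) = (-76 + 87)*(8/4) = 11*(8*(¼)) = 11*2 = 22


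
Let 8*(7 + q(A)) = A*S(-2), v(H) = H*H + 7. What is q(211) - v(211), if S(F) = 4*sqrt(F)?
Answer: -44535 + 211*I*sqrt(2)/2 ≈ -44535.0 + 149.2*I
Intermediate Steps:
v(H) = 7 + H**2 (v(H) = H**2 + 7 = 7 + H**2)
q(A) = -7 + I*A*sqrt(2)/2 (q(A) = -7 + (A*(4*sqrt(-2)))/8 = -7 + (A*(4*(I*sqrt(2))))/8 = -7 + (A*(4*I*sqrt(2)))/8 = -7 + (4*I*A*sqrt(2))/8 = -7 + I*A*sqrt(2)/2)
q(211) - v(211) = (-7 + (1/2)*I*211*sqrt(2)) - (7 + 211**2) = (-7 + 211*I*sqrt(2)/2) - (7 + 44521) = (-7 + 211*I*sqrt(2)/2) - 1*44528 = (-7 + 211*I*sqrt(2)/2) - 44528 = -44535 + 211*I*sqrt(2)/2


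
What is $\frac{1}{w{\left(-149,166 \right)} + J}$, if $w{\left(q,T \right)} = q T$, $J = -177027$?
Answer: $- \frac{1}{201761} \approx -4.9564 \cdot 10^{-6}$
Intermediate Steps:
$w{\left(q,T \right)} = T q$
$\frac{1}{w{\left(-149,166 \right)} + J} = \frac{1}{166 \left(-149\right) - 177027} = \frac{1}{-24734 - 177027} = \frac{1}{-201761} = - \frac{1}{201761}$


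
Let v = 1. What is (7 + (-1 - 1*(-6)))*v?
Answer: 12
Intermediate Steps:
(7 + (-1 - 1*(-6)))*v = (7 + (-1 - 1*(-6)))*1 = (7 + (-1 + 6))*1 = (7 + 5)*1 = 12*1 = 12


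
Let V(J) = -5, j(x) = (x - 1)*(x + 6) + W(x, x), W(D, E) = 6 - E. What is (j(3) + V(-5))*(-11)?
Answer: -176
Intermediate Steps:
j(x) = 6 - x + (-1 + x)*(6 + x) (j(x) = (x - 1)*(x + 6) + (6 - x) = (-1 + x)*(6 + x) + (6 - x) = 6 - x + (-1 + x)*(6 + x))
(j(3) + V(-5))*(-11) = (3*(4 + 3) - 5)*(-11) = (3*7 - 5)*(-11) = (21 - 5)*(-11) = 16*(-11) = -176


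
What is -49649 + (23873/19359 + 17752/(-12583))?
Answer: -12094256518762/243594297 ≈ -49649.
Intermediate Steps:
-49649 + (23873/19359 + 17752/(-12583)) = -49649 + (23873*(1/19359) + 17752*(-1/12583)) = -49649 + (23873/19359 - 17752/12583) = -49649 - 43267009/243594297 = -12094256518762/243594297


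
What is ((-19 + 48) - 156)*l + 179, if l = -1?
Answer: 306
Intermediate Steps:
((-19 + 48) - 156)*l + 179 = ((-19 + 48) - 156)*(-1) + 179 = (29 - 156)*(-1) + 179 = -127*(-1) + 179 = 127 + 179 = 306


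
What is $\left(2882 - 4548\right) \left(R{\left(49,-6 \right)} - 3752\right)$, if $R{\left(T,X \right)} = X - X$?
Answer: $6250832$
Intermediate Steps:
$R{\left(T,X \right)} = 0$
$\left(2882 - 4548\right) \left(R{\left(49,-6 \right)} - 3752\right) = \left(2882 - 4548\right) \left(0 - 3752\right) = \left(-1666\right) \left(-3752\right) = 6250832$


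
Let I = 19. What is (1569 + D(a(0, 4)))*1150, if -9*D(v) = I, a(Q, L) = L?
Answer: 16217300/9 ≈ 1.8019e+6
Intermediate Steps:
D(v) = -19/9 (D(v) = -⅑*19 = -19/9)
(1569 + D(a(0, 4)))*1150 = (1569 - 19/9)*1150 = (14102/9)*1150 = 16217300/9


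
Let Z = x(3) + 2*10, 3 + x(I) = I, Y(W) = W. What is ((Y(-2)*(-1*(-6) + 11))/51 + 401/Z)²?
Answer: 1352569/3600 ≈ 375.71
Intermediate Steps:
x(I) = -3 + I
Z = 20 (Z = (-3 + 3) + 2*10 = 0 + 20 = 20)
((Y(-2)*(-1*(-6) + 11))/51 + 401/Z)² = (-2*(-1*(-6) + 11)/51 + 401/20)² = (-2*(6 + 11)*(1/51) + 401*(1/20))² = (-2*17*(1/51) + 401/20)² = (-34*1/51 + 401/20)² = (-⅔ + 401/20)² = (1163/60)² = 1352569/3600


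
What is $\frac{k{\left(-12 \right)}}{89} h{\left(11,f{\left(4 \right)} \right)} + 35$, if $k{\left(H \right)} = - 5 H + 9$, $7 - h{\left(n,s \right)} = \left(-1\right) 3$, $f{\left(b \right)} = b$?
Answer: $\frac{3805}{89} \approx 42.753$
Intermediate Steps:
$h{\left(n,s \right)} = 10$ ($h{\left(n,s \right)} = 7 - \left(-1\right) 3 = 7 - -3 = 7 + 3 = 10$)
$k{\left(H \right)} = 9 - 5 H$
$\frac{k{\left(-12 \right)}}{89} h{\left(11,f{\left(4 \right)} \right)} + 35 = \frac{9 - -60}{89} \cdot 10 + 35 = \left(9 + 60\right) \frac{1}{89} \cdot 10 + 35 = 69 \cdot \frac{1}{89} \cdot 10 + 35 = \frac{69}{89} \cdot 10 + 35 = \frac{690}{89} + 35 = \frac{3805}{89}$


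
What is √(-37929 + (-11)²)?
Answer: 4*I*√2363 ≈ 194.44*I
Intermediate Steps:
√(-37929 + (-11)²) = √(-37929 + 121) = √(-37808) = 4*I*√2363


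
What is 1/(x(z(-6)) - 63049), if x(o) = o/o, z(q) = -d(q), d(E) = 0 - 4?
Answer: -1/63048 ≈ -1.5861e-5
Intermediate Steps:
d(E) = -4
z(q) = 4 (z(q) = -1*(-4) = 4)
x(o) = 1
1/(x(z(-6)) - 63049) = 1/(1 - 63049) = 1/(-63048) = -1/63048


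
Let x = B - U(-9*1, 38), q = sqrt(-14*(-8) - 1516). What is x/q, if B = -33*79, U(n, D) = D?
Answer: 2645*I*sqrt(39)/234 ≈ 70.59*I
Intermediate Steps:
q = 6*I*sqrt(39) (q = sqrt(112 - 1516) = sqrt(-1404) = 6*I*sqrt(39) ≈ 37.47*I)
B = -2607
x = -2645 (x = -2607 - 1*38 = -2607 - 38 = -2645)
x/q = -2645*(-I*sqrt(39)/234) = -(-2645)*I*sqrt(39)/234 = 2645*I*sqrt(39)/234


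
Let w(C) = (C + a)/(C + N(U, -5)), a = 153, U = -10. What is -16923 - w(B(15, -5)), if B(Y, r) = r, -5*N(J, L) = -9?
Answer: -67507/4 ≈ -16877.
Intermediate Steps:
N(J, L) = 9/5 (N(J, L) = -1/5*(-9) = 9/5)
w(C) = (153 + C)/(9/5 + C) (w(C) = (C + 153)/(C + 9/5) = (153 + C)/(9/5 + C))
-16923 - w(B(15, -5)) = -16923 - 5*(153 - 5)/(9 + 5*(-5)) = -16923 - 5*148/(9 - 25) = -16923 - 5*148/(-16) = -16923 - 5*(-1)*148/16 = -16923 - 1*(-185/4) = -16923 + 185/4 = -67507/4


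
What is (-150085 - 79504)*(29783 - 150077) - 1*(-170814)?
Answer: 27618349980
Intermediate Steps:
(-150085 - 79504)*(29783 - 150077) - 1*(-170814) = -229589*(-120294) + 170814 = 27618179166 + 170814 = 27618349980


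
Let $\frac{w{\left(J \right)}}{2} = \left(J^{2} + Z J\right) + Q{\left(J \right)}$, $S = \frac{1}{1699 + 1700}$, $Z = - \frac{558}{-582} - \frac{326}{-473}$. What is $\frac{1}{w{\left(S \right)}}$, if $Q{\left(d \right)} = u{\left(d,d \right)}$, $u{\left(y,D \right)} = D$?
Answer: $\frac{48188401371}{75090398} \approx 641.74$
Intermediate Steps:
$Q{\left(d \right)} = d$
$Z = \frac{75611}{45881}$ ($Z = \left(-558\right) \left(- \frac{1}{582}\right) - - \frac{326}{473} = \frac{93}{97} + \frac{326}{473} = \frac{75611}{45881} \approx 1.648$)
$S = \frac{1}{3399} \approx 0.0002942$
$w{\left(J \right)} = 2 J^{2} + \frac{242984 J}{45881}$ ($w{\left(J \right)} = 2 \left(\left(J^{2} + \frac{75611 J}{45881}\right) + J\right) = 2 \left(J^{2} + \frac{121492 J}{45881}\right) = 2 J^{2} + \frac{242984 J}{45881}$)
$\frac{1}{w{\left(S \right)}} = \frac{1}{\frac{2}{45881} \cdot \frac{1}{3399} \left(121492 + 45881 \cdot \frac{1}{3399}\right)} = \frac{1}{\frac{2}{45881} \cdot \frac{1}{3399} \left(121492 + \frac{4171}{309}\right)} = \frac{1}{\frac{2}{45881} \cdot \frac{1}{3399} \cdot \frac{37545199}{309}} = \frac{1}{\frac{75090398}{48188401371}} = \frac{48188401371}{75090398}$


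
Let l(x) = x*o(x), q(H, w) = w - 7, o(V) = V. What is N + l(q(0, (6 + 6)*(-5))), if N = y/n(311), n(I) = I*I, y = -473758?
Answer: 433706811/96721 ≈ 4484.1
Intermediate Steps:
q(H, w) = -7 + w
n(I) = I**2
l(x) = x**2 (l(x) = x*x = x**2)
N = -473758/96721 (N = -473758/(311**2) = -473758/96721 ≈ -4.8982)
N + l(q(0, (6 + 6)*(-5))) = -473758/96721 + (-7 + (6 + 6)*(-5))**2 = -473758/96721 + (-7 + 12*(-5))**2 = -473758/96721 + (-7 - 60)**2 = -473758/96721 + (-67)**2 = -473758/96721 + 4489 = 433706811/96721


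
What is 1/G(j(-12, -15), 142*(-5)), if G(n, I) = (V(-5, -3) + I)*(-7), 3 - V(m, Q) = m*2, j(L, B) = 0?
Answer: 1/4879 ≈ 0.00020496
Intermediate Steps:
V(m, Q) = 3 - 2*m (V(m, Q) = 3 - m*2 = 3 - 2*m)
G(n, I) = -91 - 7*I (G(n, I) = ((3 - 2*(-5)) + I)*(-7) = ((3 + 10) + I)*(-7) = (13 + I)*(-7) = -91 - 7*I)
1/G(j(-12, -15), 142*(-5)) = 1/(-91 - 994*(-5)) = 1/(-91 - 7*(-710)) = 1/(-91 + 4970) = 1/4879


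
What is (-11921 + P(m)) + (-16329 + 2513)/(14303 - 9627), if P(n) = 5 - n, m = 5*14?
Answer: -14015088/1169 ≈ -11989.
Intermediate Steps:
m = 70
(-11921 + P(m)) + (-16329 + 2513)/(14303 - 9627) = (-11921 + (5 - 1*70)) + (-16329 + 2513)/(14303 - 9627) = (-11921 + (5 - 70)) - 13816/4676 = (-11921 - 65) - 13816*1/4676 = -11986 - 3454/1169 = -14015088/1169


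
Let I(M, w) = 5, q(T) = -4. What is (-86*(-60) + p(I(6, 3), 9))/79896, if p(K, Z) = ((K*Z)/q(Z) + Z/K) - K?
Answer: 102911/1597920 ≈ 0.064403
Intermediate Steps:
p(K, Z) = -K + Z/K - K*Z/4 (p(K, Z) = ((K*Z)/(-4) + Z/K) - K = ((K*Z)*(-¼) + Z/K) - K = (-K*Z/4 + Z/K) - K = (Z/K - K*Z/4) - K = -K + Z/K - K*Z/4)
(-86*(-60) + p(I(6, 3), 9))/79896 = (-86*(-60) + (-1*5 + 9/5 - ¼*5*9))/79896 = (5160 + (-5 + 9*(⅕) - 45/4))*(1/79896) = (5160 + (-5 + 9/5 - 45/4))*(1/79896) = (5160 - 289/20)*(1/79896) = (102911/20)*(1/79896) = 102911/1597920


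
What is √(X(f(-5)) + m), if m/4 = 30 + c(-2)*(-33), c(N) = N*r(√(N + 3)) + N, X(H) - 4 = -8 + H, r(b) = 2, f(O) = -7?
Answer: √901 ≈ 30.017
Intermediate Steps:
X(H) = -4 + H (X(H) = 4 + (-8 + H) = -4 + H)
c(N) = 3*N (c(N) = N*2 + N = 2*N + N = 3*N)
m = 912 (m = 4*(30 + (3*(-2))*(-33)) = 4*(30 - 6*(-33)) = 4*(30 + 198) = 4*228 = 912)
√(X(f(-5)) + m) = √((-4 - 7) + 912) = √(-11 + 912) = √901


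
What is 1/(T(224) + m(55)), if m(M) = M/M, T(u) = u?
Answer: 1/225 ≈ 0.0044444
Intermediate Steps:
m(M) = 1
1/(T(224) + m(55)) = 1/(224 + 1) = 1/225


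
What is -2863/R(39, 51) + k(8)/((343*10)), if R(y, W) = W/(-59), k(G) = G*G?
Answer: 289694287/87465 ≈ 3312.1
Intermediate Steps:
k(G) = G²
R(y, W) = -W/59 (R(y, W) = W*(-1/59) = -W/59)
-2863/R(39, 51) + k(8)/((343*10)) = -2863/((-1/59*51)) + 8²/((343*10)) = -2863/(-51/59) + 64/3430 = -2863*(-59/51) + 64*(1/3430) = 168917/51 + 32/1715 = 289694287/87465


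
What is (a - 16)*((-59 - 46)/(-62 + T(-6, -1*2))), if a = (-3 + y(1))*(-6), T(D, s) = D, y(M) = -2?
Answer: 735/34 ≈ 21.618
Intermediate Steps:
a = 30 (a = (-3 - 2)*(-6) = -5*(-6) = 30)
(a - 16)*((-59 - 46)/(-62 + T(-6, -1*2))) = (30 - 16)*((-59 - 46)/(-62 - 6)) = 14*(-105/(-68)) = 14*(-105*(-1/68)) = 14*(105/68) = 735/34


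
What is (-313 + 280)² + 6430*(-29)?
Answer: -185381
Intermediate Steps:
(-313 + 280)² + 6430*(-29) = (-33)² - 186470 = 1089 - 186470 = -185381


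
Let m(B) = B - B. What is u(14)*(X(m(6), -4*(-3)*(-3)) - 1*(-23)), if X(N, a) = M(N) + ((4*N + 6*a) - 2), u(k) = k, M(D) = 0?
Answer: -2730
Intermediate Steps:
m(B) = 0
X(N, a) = -2 + 4*N + 6*a (X(N, a) = 0 + ((4*N + 6*a) - 2) = 0 + (-2 + 4*N + 6*a) = -2 + 4*N + 6*a)
u(14)*(X(m(6), -4*(-3)*(-3)) - 1*(-23)) = 14*((-2 + 4*0 + 6*(-4*(-3)*(-3))) - 1*(-23)) = 14*((-2 + 0 + 6*(12*(-3))) + 23) = 14*((-2 + 0 + 6*(-36)) + 23) = 14*((-2 + 0 - 216) + 23) = 14*(-218 + 23) = 14*(-195) = -2730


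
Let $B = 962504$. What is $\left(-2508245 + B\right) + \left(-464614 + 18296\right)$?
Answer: $-1992059$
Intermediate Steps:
$\left(-2508245 + B\right) + \left(-464614 + 18296\right) = \left(-2508245 + 962504\right) + \left(-464614 + 18296\right) = -1545741 - 446318 = -1992059$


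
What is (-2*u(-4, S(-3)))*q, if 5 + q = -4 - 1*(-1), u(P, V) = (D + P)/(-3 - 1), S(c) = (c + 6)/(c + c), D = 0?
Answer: 16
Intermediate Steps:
S(c) = (6 + c)/(2*c) (S(c) = (6 + c)/((2*c)) = (6 + c)*(1/(2*c)) = (6 + c)/(2*c))
u(P, V) = -P/4 (u(P, V) = (0 + P)/(-3 - 1) = P/(-4) = P*(-¼) = -P/4)
q = -8 (q = -5 + (-4 - 1*(-1)) = -5 + (-4 + 1) = -5 - 3 = -8)
(-2*u(-4, S(-3)))*q = -(-1)*(-4)/2*(-8) = -2*1*(-8) = -2*(-8) = 16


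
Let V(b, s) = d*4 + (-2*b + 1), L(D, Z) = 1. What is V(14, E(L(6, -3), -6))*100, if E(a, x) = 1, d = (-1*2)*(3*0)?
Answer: -2700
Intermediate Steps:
d = 0 (d = -2*0 = 0)
V(b, s) = 1 - 2*b (V(b, s) = 0*4 + (-2*b + 1) = 0 + (1 - 2*b) = 1 - 2*b)
V(14, E(L(6, -3), -6))*100 = (1 - 2*14)*100 = (1 - 28)*100 = -27*100 = -2700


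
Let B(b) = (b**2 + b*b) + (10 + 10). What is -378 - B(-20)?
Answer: -1198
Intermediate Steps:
B(b) = 20 + 2*b**2 (B(b) = (b**2 + b**2) + 20 = 2*b**2 + 20 = 20 + 2*b**2)
-378 - B(-20) = -378 - (20 + 2*(-20)**2) = -378 - (20 + 2*400) = -378 - (20 + 800) = -378 - 1*820 = -378 - 820 = -1198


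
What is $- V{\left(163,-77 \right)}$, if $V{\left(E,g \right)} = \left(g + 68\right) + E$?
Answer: $-154$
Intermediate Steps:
$V{\left(E,g \right)} = 68 + E + g$ ($V{\left(E,g \right)} = \left(68 + g\right) + E = 68 + E + g$)
$- V{\left(163,-77 \right)} = - (68 + 163 - 77) = \left(-1\right) 154 = -154$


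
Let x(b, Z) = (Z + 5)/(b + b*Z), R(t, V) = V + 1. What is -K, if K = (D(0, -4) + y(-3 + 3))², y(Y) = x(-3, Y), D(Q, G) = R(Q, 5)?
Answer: -169/9 ≈ -18.778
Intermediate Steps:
R(t, V) = 1 + V
D(Q, G) = 6 (D(Q, G) = 1 + 5 = 6)
x(b, Z) = (5 + Z)/(b + Z*b)
y(Y) = -(5 + Y)/(3*(1 + Y)) (y(Y) = (5 + Y)/((-3)*(1 + Y)) = -(5 + Y)/(3*(1 + Y)))
K = 169/9 (K = (6 + (-5 - (-3 + 3))/(3*(1 + (-3 + 3))))² = (6 + (-5 - 1*0)/(3*(1 + 0)))² = (6 + (⅓)*(-5 + 0)/1)² = (6 + (⅓)*1*(-5))² = (6 - 5/3)² = (13/3)² = 169/9 ≈ 18.778)
-K = -1*169/9 = -169/9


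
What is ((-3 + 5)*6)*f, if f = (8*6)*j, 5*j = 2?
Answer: 1152/5 ≈ 230.40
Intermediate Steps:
j = 2/5 (j = (1/5)*2 = 2/5 ≈ 0.40000)
f = 96/5 (f = (8*6)*(2/5) = 48*(2/5) = 96/5 ≈ 19.200)
((-3 + 5)*6)*f = ((-3 + 5)*6)*(96/5) = (2*6)*(96/5) = 12*(96/5) = 1152/5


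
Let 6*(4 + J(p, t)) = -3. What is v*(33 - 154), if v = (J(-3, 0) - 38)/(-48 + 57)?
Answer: 10285/18 ≈ 571.39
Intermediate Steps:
J(p, t) = -9/2 (J(p, t) = -4 + (1/6)*(-3) = -4 - 1/2 = -9/2)
v = -85/18 (v = (-9/2 - 38)/(-48 + 57) = -85/2/9 = -85/2*1/9 = -85/18 ≈ -4.7222)
v*(33 - 154) = -85*(33 - 154)/18 = -85/18*(-121) = 10285/18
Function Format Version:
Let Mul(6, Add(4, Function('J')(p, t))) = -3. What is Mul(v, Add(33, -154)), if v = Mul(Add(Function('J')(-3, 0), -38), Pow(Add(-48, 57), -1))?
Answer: Rational(10285, 18) ≈ 571.39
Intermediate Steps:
Function('J')(p, t) = Rational(-9, 2) (Function('J')(p, t) = Add(-4, Mul(Rational(1, 6), -3)) = Add(-4, Rational(-1, 2)) = Rational(-9, 2))
v = Rational(-85, 18) (v = Mul(Add(Rational(-9, 2), -38), Pow(Add(-48, 57), -1)) = Mul(Rational(-85, 2), Pow(9, -1)) = Mul(Rational(-85, 2), Rational(1, 9)) = Rational(-85, 18) ≈ -4.7222)
Mul(v, Add(33, -154)) = Mul(Rational(-85, 18), Add(33, -154)) = Mul(Rational(-85, 18), -121) = Rational(10285, 18)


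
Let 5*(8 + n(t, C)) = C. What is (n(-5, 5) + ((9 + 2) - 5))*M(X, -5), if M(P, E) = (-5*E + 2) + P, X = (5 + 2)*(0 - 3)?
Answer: -6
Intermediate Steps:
X = -21 (X = 7*(-3) = -21)
n(t, C) = -8 + C/5
M(P, E) = 2 + P - 5*E (M(P, E) = (2 - 5*E) + P = 2 + P - 5*E)
(n(-5, 5) + ((9 + 2) - 5))*M(X, -5) = ((-8 + (⅕)*5) + ((9 + 2) - 5))*(2 - 21 - 5*(-5)) = ((-8 + 1) + (11 - 5))*(2 - 21 + 25) = (-7 + 6)*6 = -1*6 = -6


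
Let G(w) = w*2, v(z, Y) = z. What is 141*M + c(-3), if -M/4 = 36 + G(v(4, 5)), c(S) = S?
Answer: -24819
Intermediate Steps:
G(w) = 2*w
M = -176 (M = -4*(36 + 2*4) = -4*(36 + 8) = -4*44 = -176)
141*M + c(-3) = 141*(-176) - 3 = -24816 - 3 = -24819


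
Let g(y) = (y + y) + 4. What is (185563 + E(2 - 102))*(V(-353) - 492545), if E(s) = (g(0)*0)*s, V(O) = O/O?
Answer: -91397942272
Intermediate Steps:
V(O) = 1
g(y) = 4 + 2*y (g(y) = 2*y + 4 = 4 + 2*y)
E(s) = 0 (E(s) = ((4 + 2*0)*0)*s = ((4 + 0)*0)*s = (4*0)*s = 0*s = 0)
(185563 + E(2 - 102))*(V(-353) - 492545) = (185563 + 0)*(1 - 492545) = 185563*(-492544) = -91397942272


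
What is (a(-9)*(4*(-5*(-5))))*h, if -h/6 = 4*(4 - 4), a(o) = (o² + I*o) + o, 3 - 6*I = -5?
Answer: 0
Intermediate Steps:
I = 4/3 (I = ½ - ⅙*(-5) = ½ + ⅚ = 4/3 ≈ 1.3333)
a(o) = o² + 7*o/3 (a(o) = (o² + 4*o/3) + o = o² + 7*o/3)
h = 0 (h = -24*(4 - 4) = -24*0 = -6*0 = 0)
(a(-9)*(4*(-5*(-5))))*h = (((⅓)*(-9)*(7 + 3*(-9)))*(4*(-5*(-5))))*0 = (((⅓)*(-9)*(7 - 27))*(4*25))*0 = (((⅓)*(-9)*(-20))*100)*0 = (60*100)*0 = 6000*0 = 0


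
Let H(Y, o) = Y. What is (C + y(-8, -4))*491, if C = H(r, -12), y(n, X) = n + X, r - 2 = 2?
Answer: -3928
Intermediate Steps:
r = 4 (r = 2 + 2 = 4)
y(n, X) = X + n
C = 4
(C + y(-8, -4))*491 = (4 + (-4 - 8))*491 = (4 - 12)*491 = -8*491 = -3928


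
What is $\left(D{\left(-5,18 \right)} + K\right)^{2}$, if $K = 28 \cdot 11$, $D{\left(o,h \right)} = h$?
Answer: $106276$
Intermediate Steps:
$K = 308$
$\left(D{\left(-5,18 \right)} + K\right)^{2} = \left(18 + 308\right)^{2} = 326^{2} = 106276$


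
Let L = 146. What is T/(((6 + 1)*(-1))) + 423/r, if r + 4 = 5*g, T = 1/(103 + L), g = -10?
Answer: -9103/1162 ≈ -7.8339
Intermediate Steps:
T = 1/249 (T = 1/(103 + 146) = 1/249 ≈ 0.0040161)
r = -54 (r = -4 + 5*(-10) = -4 - 50 = -54)
T/(((6 + 1)*(-1))) + 423/r = 1/(249*(((6 + 1)*(-1)))) + 423/(-54) = 1/(249*((7*(-1)))) + 423*(-1/54) = (1/249)/(-7) - 47/6 = (1/249)*(-1/7) - 47/6 = -1/1743 - 47/6 = -9103/1162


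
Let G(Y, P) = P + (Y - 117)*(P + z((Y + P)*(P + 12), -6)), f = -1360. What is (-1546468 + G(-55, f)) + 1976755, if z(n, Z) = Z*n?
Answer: 1969120287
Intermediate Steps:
G(Y, P) = P + (-117 + Y)*(P - 6*(12 + P)*(P + Y)) (G(Y, P) = P + (Y - 117)*(P - 6*(Y + P)*(P + 12)) = P + (-117 + Y)*(P - 6*(P + Y)*(12 + P)) = P + (-117 + Y)*(P - 6*(12 + P)*(P + Y)))
(-1546468 + G(-55, f)) + 1976755 = (-1546468 + (702*(-1360)² + 8308*(-1360) + 8424*(-55) - 6*(-55)*((-1360)² + 12*(-1360) + 12*(-55) - 1360*(-55)) + 703*(-1360)*(-55))) + 1976755 = (-1546468 + (702*1849600 - 11298880 - 463320 - 6*(-55)*(1849600 - 16320 - 660 + 74800) + 52584400)) + 1976755 = (-1546468 + (1298419200 - 11298880 - 463320 - 6*(-55)*1907420 + 52584400)) + 1976755 = (-1546468 + (1298419200 - 11298880 - 463320 + 629448600 + 52584400)) + 1976755 = (-1546468 + 1968690000) + 1976755 = 1967143532 + 1976755 = 1969120287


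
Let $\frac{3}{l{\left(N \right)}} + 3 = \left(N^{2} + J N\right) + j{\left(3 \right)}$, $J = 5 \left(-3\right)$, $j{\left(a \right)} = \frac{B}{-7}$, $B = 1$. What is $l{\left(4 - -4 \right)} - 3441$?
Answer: $- \frac{474865}{138} \approx -3441.1$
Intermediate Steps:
$j{\left(a \right)} = - \frac{1}{7}$ ($j{\left(a \right)} = 1 \frac{1}{-7} = 1 \left(- \frac{1}{7}\right) = - \frac{1}{7}$)
$J = -15$
$l{\left(N \right)} = \frac{3}{- \frac{22}{7} + N^{2} - 15 N}$ ($l{\left(N \right)} = \frac{3}{-3 - \left(\frac{1}{7} - N^{2} + 15 N\right)} = \frac{3}{- \frac{22}{7} + N^{2} - 15 N}$)
$l{\left(4 - -4 \right)} - 3441 = \frac{21}{-22 - 105 \left(4 - -4\right) + 7 \left(4 - -4\right)^{2}} - 3441 = \frac{21}{-22 - 105 \left(4 + 4\right) + 7 \left(4 + 4\right)^{2}} - 3441 = \frac{21}{-22 - 840 + 7 \cdot 8^{2}} - 3441 = \frac{21}{-22 - 840 + 7 \cdot 64} - 3441 = \frac{21}{-22 - 840 + 448} - 3441 = \frac{21}{-414} - 3441 = 21 \left(- \frac{1}{414}\right) - 3441 = - \frac{7}{138} - 3441 = - \frac{474865}{138}$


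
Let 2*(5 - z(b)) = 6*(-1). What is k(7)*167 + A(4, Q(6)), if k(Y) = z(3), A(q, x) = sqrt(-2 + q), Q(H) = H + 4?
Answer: 1336 + sqrt(2) ≈ 1337.4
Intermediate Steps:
Q(H) = 4 + H
z(b) = 8 (z(b) = 5 - 3*(-1) = 5 - 1/2*(-6) = 5 + 3 = 8)
k(Y) = 8
k(7)*167 + A(4, Q(6)) = 8*167 + sqrt(-2 + 4) = 1336 + sqrt(2)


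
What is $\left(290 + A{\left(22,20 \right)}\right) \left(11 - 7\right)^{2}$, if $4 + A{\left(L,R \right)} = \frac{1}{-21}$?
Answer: $\frac{96080}{21} \approx 4575.2$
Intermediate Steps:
$A{\left(L,R \right)} = - \frac{85}{21}$ ($A{\left(L,R \right)} = -4 + \frac{1}{-21} = -4 - \frac{1}{21} = - \frac{85}{21}$)
$\left(290 + A{\left(22,20 \right)}\right) \left(11 - 7\right)^{2} = \left(290 - \frac{85}{21}\right) \left(11 - 7\right)^{2} = \frac{6005 \cdot 4^{2}}{21} = \frac{6005}{21} \cdot 16 = \frac{96080}{21}$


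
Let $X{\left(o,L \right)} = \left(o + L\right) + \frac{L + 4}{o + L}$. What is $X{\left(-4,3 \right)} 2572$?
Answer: $-20576$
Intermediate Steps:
$X{\left(o,L \right)} = L + o + \frac{4 + L}{L + o}$ ($X{\left(o,L \right)} = \left(L + o\right) + \frac{4 + L}{L + o} = L + o + \frac{4 + L}{L + o}$)
$X{\left(-4,3 \right)} 2572 = \frac{4 + 3 + 3^{2} + \left(-4\right)^{2} + 2 \cdot 3 \left(-4\right)}{3 - 4} \cdot 2572 = \frac{4 + 3 + 9 + 16 - 24}{-1} \cdot 2572 = \left(-1\right) 8 \cdot 2572 = \left(-8\right) 2572 = -20576$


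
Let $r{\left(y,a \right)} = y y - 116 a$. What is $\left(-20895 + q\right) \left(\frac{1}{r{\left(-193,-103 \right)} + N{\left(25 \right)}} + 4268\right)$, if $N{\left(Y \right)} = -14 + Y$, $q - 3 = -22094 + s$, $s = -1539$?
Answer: $- \frac{9351129146125}{49208} \approx -1.9003 \cdot 10^{8}$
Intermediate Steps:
$q = -23630$ ($q = 3 - 23633 = -23630$)
$r{\left(y,a \right)} = y^{2} - 116 a$
$\left(-20895 + q\right) \left(\frac{1}{r{\left(-193,-103 \right)} + N{\left(25 \right)}} + 4268\right) = \left(-20895 - 23630\right) \left(\frac{1}{\left(\left(-193\right)^{2} - -11948\right) + \left(-14 + 25\right)} + 4268\right) = - 44525 \left(\frac{1}{\left(37249 + 11948\right) + 11} + 4268\right) = - 44525 \left(\frac{1}{49197 + 11} + 4268\right) = - 44525 \left(\frac{1}{49208} + 4268\right) = \left(-44525\right) \frac{210019745}{49208} = - \frac{9351129146125}{49208}$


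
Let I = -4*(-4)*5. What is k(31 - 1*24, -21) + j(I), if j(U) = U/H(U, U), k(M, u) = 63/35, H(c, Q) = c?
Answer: 14/5 ≈ 2.8000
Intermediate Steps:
k(M, u) = 9/5 (k(M, u) = 63*(1/35) = 9/5)
I = 80 (I = 16*5 = 80)
j(U) = 1 (j(U) = U/U = 1)
k(31 - 1*24, -21) + j(I) = 9/5 + 1 = 14/5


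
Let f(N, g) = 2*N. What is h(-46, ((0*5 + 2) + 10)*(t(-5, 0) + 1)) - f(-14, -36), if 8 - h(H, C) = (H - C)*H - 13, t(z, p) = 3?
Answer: -4275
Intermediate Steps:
h(H, C) = 21 - H*(H - C) (h(H, C) = 8 - ((H - C)*H - 13) = 8 - (H*(H - C) - 13) = 8 - (-13 + H*(H - C)) = 8 + (13 - H*(H - C)) = 21 - H*(H - C))
h(-46, ((0*5 + 2) + 10)*(t(-5, 0) + 1)) - f(-14, -36) = (21 - 1*(-46)² + (((0*5 + 2) + 10)*(3 + 1))*(-46)) - 2*(-14) = (21 - 1*2116 + (((0 + 2) + 10)*4)*(-46)) - 1*(-28) = (21 - 2116 + ((2 + 10)*4)*(-46)) + 28 = (21 - 2116 + (12*4)*(-46)) + 28 = (21 - 2116 + 48*(-46)) + 28 = (21 - 2116 - 2208) + 28 = -4303 + 28 = -4275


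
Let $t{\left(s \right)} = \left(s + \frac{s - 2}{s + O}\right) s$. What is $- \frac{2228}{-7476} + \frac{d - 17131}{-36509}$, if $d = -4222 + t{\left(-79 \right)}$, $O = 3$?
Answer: $\frac{3704027647}{5185884396} \approx 0.71425$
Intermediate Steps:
$t{\left(s \right)} = s \left(s + \frac{-2 + s}{3 + s}\right)$ ($t{\left(s \right)} = \left(s + \frac{s - 2}{s + 3}\right) s = \left(s + \frac{-2 + s}{3 + s}\right) s = s \left(s + \frac{-2 + s}{3 + s}\right)$)
$d = \frac{147045}{76}$ ($d = -4222 - \frac{79 \left(-2 + \left(-79\right)^{2} + 4 \left(-79\right)\right)}{3 - 79} = -4222 - \frac{79 \left(-2 + 6241 - 316\right)}{-76} = -4222 - \left(- \frac{79}{76}\right) 5923 = -4222 + \frac{467917}{76} = \frac{147045}{76} \approx 1934.8$)
$- \frac{2228}{-7476} + \frac{d - 17131}{-36509} = - \frac{2228}{-7476} + \frac{\frac{147045}{76} - 17131}{-36509} = \left(-2228\right) \left(- \frac{1}{7476}\right) - - \frac{1154911}{2774684} = \frac{557}{1869} + \frac{1154911}{2774684} = \frac{3704027647}{5185884396}$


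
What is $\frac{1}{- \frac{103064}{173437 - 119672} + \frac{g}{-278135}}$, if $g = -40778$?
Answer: $- \frac{2990785655}{5294655294} \approx -0.56487$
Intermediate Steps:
$\frac{1}{- \frac{103064}{173437 - 119672} + \frac{g}{-278135}} = \frac{1}{- \frac{103064}{173437 - 119672} - \frac{40778}{-278135}} = \frac{1}{- \frac{103064}{53765} - - \frac{40778}{278135}} = \frac{1}{\left(-103064\right) \frac{1}{53765} + \frac{40778}{278135}} = \frac{1}{- \frac{103064}{53765} + \frac{40778}{278135}} = \frac{1}{- \frac{5294655294}{2990785655}} = - \frac{2990785655}{5294655294}$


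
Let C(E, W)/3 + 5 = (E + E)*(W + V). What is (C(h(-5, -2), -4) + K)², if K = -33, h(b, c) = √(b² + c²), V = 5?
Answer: 3348 - 576*√29 ≈ 246.15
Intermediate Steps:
C(E, W) = -15 + 6*E*(5 + W) (C(E, W) = -15 + 3*((E + E)*(W + 5)) = -15 + 3*((2*E)*(5 + W)) = -15 + 3*(2*E*(5 + W)) = -15 + 6*E*(5 + W))
(C(h(-5, -2), -4) + K)² = ((-15 + 30*√((-5)² + (-2)²) + 6*√((-5)² + (-2)²)*(-4)) - 33)² = ((-15 + 30*√(25 + 4) + 6*√(25 + 4)*(-4)) - 33)² = ((-15 + 30*√29 + 6*√29*(-4)) - 33)² = ((-15 + 30*√29 - 24*√29) - 33)² = ((-15 + 6*√29) - 33)² = (-48 + 6*√29)²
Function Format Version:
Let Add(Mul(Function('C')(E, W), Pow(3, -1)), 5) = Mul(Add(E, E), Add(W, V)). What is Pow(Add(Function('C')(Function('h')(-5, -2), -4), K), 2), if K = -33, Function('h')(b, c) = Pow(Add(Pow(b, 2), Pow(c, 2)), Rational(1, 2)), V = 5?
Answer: Add(3348, Mul(-576, Pow(29, Rational(1, 2)))) ≈ 246.15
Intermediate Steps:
Function('C')(E, W) = Add(-15, Mul(6, E, Add(5, W))) (Function('C')(E, W) = Add(-15, Mul(3, Mul(Add(E, E), Add(W, 5)))) = Add(-15, Mul(3, Mul(Mul(2, E), Add(5, W)))) = Add(-15, Mul(3, Mul(2, E, Add(5, W)))) = Add(-15, Mul(6, E, Add(5, W))))
Pow(Add(Function('C')(Function('h')(-5, -2), -4), K), 2) = Pow(Add(Add(-15, Mul(30, Pow(Add(Pow(-5, 2), Pow(-2, 2)), Rational(1, 2))), Mul(6, Pow(Add(Pow(-5, 2), Pow(-2, 2)), Rational(1, 2)), -4)), -33), 2) = Pow(Add(Add(-15, Mul(30, Pow(Add(25, 4), Rational(1, 2))), Mul(6, Pow(Add(25, 4), Rational(1, 2)), -4)), -33), 2) = Pow(Add(Add(-15, Mul(30, Pow(29, Rational(1, 2))), Mul(6, Pow(29, Rational(1, 2)), -4)), -33), 2) = Pow(Add(Add(-15, Mul(30, Pow(29, Rational(1, 2))), Mul(-24, Pow(29, Rational(1, 2)))), -33), 2) = Pow(Add(Add(-15, Mul(6, Pow(29, Rational(1, 2)))), -33), 2) = Pow(Add(-48, Mul(6, Pow(29, Rational(1, 2)))), 2)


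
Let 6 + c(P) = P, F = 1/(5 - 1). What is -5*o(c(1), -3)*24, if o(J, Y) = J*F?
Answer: 150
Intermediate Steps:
F = ¼ (F = 1/4 = ¼ ≈ 0.25000)
c(P) = -6 + P
o(J, Y) = J/4 (o(J, Y) = J*(¼) = J/4)
-5*o(c(1), -3)*24 = -5*(-6 + 1)/4*24 = -5*(-5)/4*24 = -5*(-5/4)*24 = (25/4)*24 = 150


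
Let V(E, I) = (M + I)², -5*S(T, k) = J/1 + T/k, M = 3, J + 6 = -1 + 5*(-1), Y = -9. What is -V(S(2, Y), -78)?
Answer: -5625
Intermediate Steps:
J = -12 (J = -6 + (-1 + 5*(-1)) = -6 + (-1 - 5) = -6 - 6 = -12)
S(T, k) = 12/5 - T/(5*k) (S(T, k) = -(-12/1 + T/k)/5 = -(-12*1 + T/k)/5 = -(-12 + T/k)/5 = 12/5 - T/(5*k))
V(E, I) = (3 + I)²
-V(S(2, Y), -78) = -(3 - 78)² = -1*(-75)² = -1*5625 = -5625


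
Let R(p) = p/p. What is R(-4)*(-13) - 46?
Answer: -59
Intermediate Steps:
R(p) = 1
R(-4)*(-13) - 46 = 1*(-13) - 46 = -13 - 46 = -59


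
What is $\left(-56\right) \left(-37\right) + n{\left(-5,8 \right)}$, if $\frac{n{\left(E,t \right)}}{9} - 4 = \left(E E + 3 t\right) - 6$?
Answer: $2495$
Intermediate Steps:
$n{\left(E,t \right)} = -18 + 9 E^{2} + 27 t$ ($n{\left(E,t \right)} = 36 + 9 \left(\left(E E + 3 t\right) - 6\right) = 36 + 9 \left(\left(E^{2} + 3 t\right) - 6\right) = 36 + 9 \left(-6 + E^{2} + 3 t\right) = 36 + \left(-54 + 9 E^{2} + 27 t\right) = -18 + 9 E^{2} + 27 t$)
$\left(-56\right) \left(-37\right) + n{\left(-5,8 \right)} = \left(-56\right) \left(-37\right) + \left(-18 + 9 \left(-5\right)^{2} + 27 \cdot 8\right) = 2072 + \left(-18 + 9 \cdot 25 + 216\right) = 2072 + \left(-18 + 225 + 216\right) = 2072 + 423 = 2495$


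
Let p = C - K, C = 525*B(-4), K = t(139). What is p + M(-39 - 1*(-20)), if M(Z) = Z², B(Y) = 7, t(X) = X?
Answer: 3897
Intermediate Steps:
K = 139
C = 3675 (C = 525*7 = 3675)
p = 3536 (p = 3675 - 1*139 = 3675 - 139 = 3536)
p + M(-39 - 1*(-20)) = 3536 + (-39 - 1*(-20))² = 3536 + (-39 + 20)² = 3536 + (-19)² = 3536 + 361 = 3897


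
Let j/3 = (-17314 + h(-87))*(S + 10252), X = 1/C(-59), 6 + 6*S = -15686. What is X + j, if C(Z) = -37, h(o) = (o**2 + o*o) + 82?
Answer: -1775020981/37 ≈ -4.7974e+7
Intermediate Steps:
h(o) = 82 + 2*o**2 (h(o) = (o**2 + o**2) + 82 = 2*o**2 + 82 = 82 + 2*o**2)
S = -7846/3 (S = -1 + (1/6)*(-15686) = -1 - 7843/3 = -7846/3 ≈ -2615.3)
X = -1/37 (X = 1/(-37) = -1/37 ≈ -0.027027)
j = -47973540 (j = 3*((-17314 + (82 + 2*(-87)**2))*(-7846/3 + 10252)) = 3*((-17314 + (82 + 2*7569))*(22910/3)) = 3*((-17314 + (82 + 15138))*(22910/3)) = 3*((-17314 + 15220)*(22910/3)) = 3*(-2094*22910/3) = 3*(-15991180) = -47973540)
X + j = -1/37 - 47973540 = -1775020981/37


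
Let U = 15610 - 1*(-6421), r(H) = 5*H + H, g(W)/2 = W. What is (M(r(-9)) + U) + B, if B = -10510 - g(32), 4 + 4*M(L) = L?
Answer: 22885/2 ≈ 11443.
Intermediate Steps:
g(W) = 2*W
r(H) = 6*H
M(L) = -1 + L/4
B = -10574 (B = -10510 - 2*32 = -10510 - 1*64 = -10510 - 64 = -10574)
U = 22031 (U = 15610 + 6421 = 22031)
(M(r(-9)) + U) + B = ((-1 + (6*(-9))/4) + 22031) - 10574 = ((-1 + (¼)*(-54)) + 22031) - 10574 = ((-1 - 27/2) + 22031) - 10574 = (-29/2 + 22031) - 10574 = 44033/2 - 10574 = 22885/2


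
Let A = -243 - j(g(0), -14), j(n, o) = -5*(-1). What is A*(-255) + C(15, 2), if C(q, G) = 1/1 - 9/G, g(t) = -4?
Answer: 126473/2 ≈ 63237.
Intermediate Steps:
j(n, o) = 5
C(q, G) = 1 - 9/G (C(q, G) = 1*1 - 9/G = 1 - 9/G)
A = -248 (A = -243 - 1*5 = -243 - 5 = -248)
A*(-255) + C(15, 2) = -248*(-255) + (-9 + 2)/2 = 63240 + (½)*(-7) = 63240 - 7/2 = 126473/2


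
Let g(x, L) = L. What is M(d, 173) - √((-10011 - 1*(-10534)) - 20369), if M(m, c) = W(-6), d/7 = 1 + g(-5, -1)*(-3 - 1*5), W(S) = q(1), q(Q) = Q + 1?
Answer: 2 - I*√19846 ≈ 2.0 - 140.88*I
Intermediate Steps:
q(Q) = 1 + Q
W(S) = 2 (W(S) = 1 + 1 = 2)
d = 63 (d = 7*(1 - (-3 - 1*5)) = 7*(1 - (-3 - 5)) = 7*(1 - 1*(-8)) = 7*(1 + 8) = 7*9 = 63)
M(m, c) = 2
M(d, 173) - √((-10011 - 1*(-10534)) - 20369) = 2 - √((-10011 - 1*(-10534)) - 20369) = 2 - √((-10011 + 10534) - 20369) = 2 - √(523 - 20369) = 2 - √(-19846) = 2 - I*√19846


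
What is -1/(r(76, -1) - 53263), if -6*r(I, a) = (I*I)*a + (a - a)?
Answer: 3/156901 ≈ 1.9120e-5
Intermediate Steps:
r(I, a) = -a*I²/6 (r(I, a) = -((I*I)*a + (a - a))/6 = -(I²*a + 0)/6 = -(a*I² + 0)/6 = -a*I²/6)
-1/(r(76, -1) - 53263) = -1/(-⅙*(-1)*76² - 53263) = -1/(-⅙*(-1)*5776 - 53263) = -1/(2888/3 - 53263) = -1/(-156901/3) = -1*(-3/156901) = 3/156901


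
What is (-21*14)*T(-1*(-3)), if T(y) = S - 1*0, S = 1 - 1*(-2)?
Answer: -882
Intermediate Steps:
S = 3 (S = 1 + 2 = 3)
T(y) = 3 (T(y) = 3 - 1*0 = 3 + 0 = 3)
(-21*14)*T(-1*(-3)) = -21*14*3 = -294*3 = -882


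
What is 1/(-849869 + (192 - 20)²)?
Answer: -1/820285 ≈ -1.2191e-6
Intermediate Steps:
1/(-849869 + (192 - 20)²) = 1/(-849869 + 172²) = 1/(-849869 + 29584) = 1/(-820285) = -1/820285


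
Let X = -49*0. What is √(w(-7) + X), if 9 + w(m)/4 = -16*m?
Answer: 2*√103 ≈ 20.298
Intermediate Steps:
X = 0
w(m) = -36 - 64*m (w(m) = -36 + 4*(-16*m) = -36 - 64*m)
√(w(-7) + X) = √((-36 - 64*(-7)) + 0) = √((-36 + 448) + 0) = √(412 + 0) = √412 = 2*√103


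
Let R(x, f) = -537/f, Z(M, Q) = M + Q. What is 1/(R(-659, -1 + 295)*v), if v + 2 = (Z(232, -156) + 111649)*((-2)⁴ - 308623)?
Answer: 98/6171761956783 ≈ 1.5879e-11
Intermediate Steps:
v = -34479117077 (v = -2 + ((232 - 156) + 111649)*((-2)⁴ - 308623) = -2 + (76 + 111649)*(16 - 308623) = -2 + 111725*(-308607) = -2 - 34479117075 = -34479117077)
1/(R(-659, -1 + 295)*v) = 1/(-537/(-1 + 295)*(-34479117077)) = -1/34479117077/(-537/294) = -1/34479117077/(-537*1/294) = -1/34479117077/(-179/98) = -98/179*(-1/34479117077) = 98/6171761956783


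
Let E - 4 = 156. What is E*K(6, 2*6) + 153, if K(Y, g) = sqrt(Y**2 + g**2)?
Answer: 153 + 960*sqrt(5) ≈ 2299.6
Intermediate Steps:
E = 160 (E = 4 + 156 = 160)
E*K(6, 2*6) + 153 = 160*sqrt(6**2 + (2*6)**2) + 153 = 160*sqrt(36 + 12**2) + 153 = 160*sqrt(36 + 144) + 153 = 160*sqrt(180) + 153 = 160*(6*sqrt(5)) + 153 = 960*sqrt(5) + 153 = 153 + 960*sqrt(5)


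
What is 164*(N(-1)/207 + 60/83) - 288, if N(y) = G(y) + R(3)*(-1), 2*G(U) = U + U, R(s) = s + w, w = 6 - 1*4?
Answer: -997640/5727 ≈ -174.20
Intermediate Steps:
w = 2 (w = 6 - 4 = 2)
R(s) = 2 + s (R(s) = s + 2 = 2 + s)
G(U) = U (G(U) = (U + U)/2 = (2*U)/2 = U)
N(y) = -5 + y (N(y) = y + (2 + 3)*(-1) = y + 5*(-1) = y - 5 = -5 + y)
164*(N(-1)/207 + 60/83) - 288 = 164*((-5 - 1)/207 + 60/83) - 288 = 164*(-6*1/207 + 60*(1/83)) - 288 = 164*(-2/69 + 60/83) - 288 = 164*(3974/5727) - 288 = 651736/5727 - 288 = -997640/5727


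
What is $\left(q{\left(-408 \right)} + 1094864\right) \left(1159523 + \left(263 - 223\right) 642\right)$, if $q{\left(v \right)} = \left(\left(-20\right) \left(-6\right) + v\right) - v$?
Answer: $1297778321752$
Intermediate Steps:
$q{\left(v \right)} = 120$ ($q{\left(v \right)} = \left(120 + v\right) - v = 120$)
$\left(q{\left(-408 \right)} + 1094864\right) \left(1159523 + \left(263 - 223\right) 642\right) = \left(120 + 1094864\right) \left(1159523 + \left(263 - 223\right) 642\right) = 1094984 \left(1159523 + 40 \cdot 642\right) = 1094984 \left(1159523 + 25680\right) = 1094984 \cdot 1185203 = 1297778321752$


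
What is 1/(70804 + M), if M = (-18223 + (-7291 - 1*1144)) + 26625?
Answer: 1/70771 ≈ 1.4130e-5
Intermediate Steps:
M = -33 (M = (-18223 + (-7291 - 1144)) + 26625 = (-18223 - 8435) + 26625 = -26658 + 26625 = -33)
1/(70804 + M) = 1/(70804 - 33) = 1/70771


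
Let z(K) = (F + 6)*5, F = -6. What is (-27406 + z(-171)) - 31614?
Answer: -59020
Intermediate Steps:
z(K) = 0 (z(K) = (-6 + 6)*5 = 0*5 = 0)
(-27406 + z(-171)) - 31614 = (-27406 + 0) - 31614 = -27406 - 31614 = -59020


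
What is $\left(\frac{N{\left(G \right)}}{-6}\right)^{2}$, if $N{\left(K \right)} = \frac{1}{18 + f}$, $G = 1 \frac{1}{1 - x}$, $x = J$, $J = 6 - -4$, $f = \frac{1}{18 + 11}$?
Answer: $\frac{841}{9847044} \approx 8.5406 \cdot 10^{-5}$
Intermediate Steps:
$f = \frac{1}{29} \approx 0.034483$
$J = 10$ ($J = 6 + 4 = 10$)
$x = 10$
$G = - \frac{1}{9}$ ($G = 1 \frac{1}{1 - 10} = 1 \frac{1}{-9} = 1 \left(- \frac{1}{9}\right) = - \frac{1}{9} \approx -0.11111$)
$N{\left(K \right)} = \frac{29}{523}$ ($N{\left(K \right)} = \frac{1}{18 + \frac{1}{29}} = \frac{1}{\frac{523}{29}} = \frac{29}{523}$)
$\left(\frac{N{\left(G \right)}}{-6}\right)^{2} = \left(\frac{29}{523 \left(-6\right)}\right)^{2} = \left(\frac{29}{523} \left(- \frac{1}{6}\right)\right)^{2} = \left(- \frac{29}{3138}\right)^{2} = \frac{841}{9847044}$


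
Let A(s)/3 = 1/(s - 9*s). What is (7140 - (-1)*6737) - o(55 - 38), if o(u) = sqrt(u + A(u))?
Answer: 13877 - sqrt(78506)/68 ≈ 13873.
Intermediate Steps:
A(s) = -3/(8*s) (A(s) = 3/(s - 9*s) = 3/((-8*s)) = 3*(-1/(8*s)) = -3/(8*s))
o(u) = sqrt(u - 3/(8*u))
(7140 - (-1)*6737) - o(55 - 38) = (7140 - (-1)*6737) - sqrt(-6/(55 - 38) + 16*(55 - 38))/4 = (7140 - 1*(-6737)) - sqrt(-6/17 + 16*17)/4 = (7140 + 6737) - sqrt(-6*1/17 + 272)/4 = 13877 - sqrt(-6/17 + 272)/4 = 13877 - sqrt(4618/17)/4 = 13877 - sqrt(78506)/17/4 = 13877 - sqrt(78506)/68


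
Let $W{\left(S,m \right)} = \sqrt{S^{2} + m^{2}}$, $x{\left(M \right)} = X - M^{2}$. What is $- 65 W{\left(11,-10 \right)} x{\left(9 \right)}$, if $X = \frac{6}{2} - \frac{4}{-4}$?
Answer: $5005 \sqrt{221} \approx 74405.0$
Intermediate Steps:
$X = 4$ ($X = 6 \cdot \frac{1}{2} - -1 = 3 + 1 = 4$)
$x{\left(M \right)} = 4 - M^{2}$
$- 65 W{\left(11,-10 \right)} x{\left(9 \right)} = - 65 \sqrt{11^{2} + \left(-10\right)^{2}} \left(4 - 9^{2}\right) = - 65 \sqrt{121 + 100} \left(4 - 81\right) = - 65 \sqrt{221} \left(4 - 81\right) = - 65 \sqrt{221} \left(-77\right) = 5005 \sqrt{221}$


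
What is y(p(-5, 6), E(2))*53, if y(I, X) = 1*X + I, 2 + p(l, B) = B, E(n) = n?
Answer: 318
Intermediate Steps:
p(l, B) = -2 + B
y(I, X) = I + X (y(I, X) = X + I = I + X)
y(p(-5, 6), E(2))*53 = ((-2 + 6) + 2)*53 = (4 + 2)*53 = 6*53 = 318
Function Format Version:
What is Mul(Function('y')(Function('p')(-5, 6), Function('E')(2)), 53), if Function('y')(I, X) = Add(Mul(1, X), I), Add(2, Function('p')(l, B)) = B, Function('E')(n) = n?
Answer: 318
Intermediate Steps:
Function('p')(l, B) = Add(-2, B)
Function('y')(I, X) = Add(I, X) (Function('y')(I, X) = Add(X, I) = Add(I, X))
Mul(Function('y')(Function('p')(-5, 6), Function('E')(2)), 53) = Mul(Add(Add(-2, 6), 2), 53) = Mul(Add(4, 2), 53) = Mul(6, 53) = 318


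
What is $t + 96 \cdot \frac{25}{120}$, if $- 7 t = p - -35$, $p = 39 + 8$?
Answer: $\frac{58}{7} \approx 8.2857$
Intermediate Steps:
$p = 47$
$t = - \frac{82}{7}$ ($t = - \frac{47 - -35}{7} = - \frac{47 + 35}{7} = \left(- \frac{1}{7}\right) 82 = - \frac{82}{7} \approx -11.714$)
$t + 96 \cdot \frac{25}{120} = - \frac{82}{7} + 96 \cdot \frac{25}{120} = - \frac{82}{7} + 96 \cdot 25 \cdot \frac{1}{120} = - \frac{82}{7} + 96 \cdot \frac{5}{24} = - \frac{82}{7} + 20 = \frac{58}{7}$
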